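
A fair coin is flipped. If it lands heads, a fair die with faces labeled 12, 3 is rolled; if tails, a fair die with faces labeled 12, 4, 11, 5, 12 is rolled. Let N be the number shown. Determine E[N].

163/20

E[N | heads] = (12+3)/2 = 15/2.
E[N | tails] = (12+4+11+5+12)/5 = 44/5.
E[N] = (1/2)·(15/2) + (1/2)·(44/5) = 163/20.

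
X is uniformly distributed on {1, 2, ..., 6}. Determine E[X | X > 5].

Given X > 5, X is equally likely to be any of {6}.
E[X | X > 5] = (6) / 1 = 6.

6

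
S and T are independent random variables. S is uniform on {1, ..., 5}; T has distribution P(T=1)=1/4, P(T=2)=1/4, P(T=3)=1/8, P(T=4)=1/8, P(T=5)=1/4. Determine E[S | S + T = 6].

P(S + T = 6) = 1/5.
Summing S·P(x,y) over outcomes with S + T = 6 gives 5/8.
E[S | S + T = 6] = (5/8) / (1/5) = 25/8.

25/8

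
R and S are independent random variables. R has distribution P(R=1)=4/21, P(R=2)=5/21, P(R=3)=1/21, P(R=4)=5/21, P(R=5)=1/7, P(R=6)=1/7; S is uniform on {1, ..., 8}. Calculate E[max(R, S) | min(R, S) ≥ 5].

P(min(R, S) ≥ 5) = 1/7.
Summing max(R,S)·P(x,y) over outcomes with min(R, S) ≥ 5 gives 53/56.
E[max(R, S) | min(R, S) ≥ 5] = (53/56) / (1/7) = 53/8.

53/8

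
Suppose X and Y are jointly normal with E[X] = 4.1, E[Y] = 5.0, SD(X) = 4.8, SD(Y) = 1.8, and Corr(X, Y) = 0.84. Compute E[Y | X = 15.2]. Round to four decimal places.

8.4965

The regression of Y on X has slope ρ·σ_Y/σ_X and passes through (μ_X, μ_Y).
E[Y | X=15.2] = 5.0 + (0.84)·(1.8/4.8)·(15.2 − (4.1)) = 5.0 + (0.315)·(11.1) = 8.4965.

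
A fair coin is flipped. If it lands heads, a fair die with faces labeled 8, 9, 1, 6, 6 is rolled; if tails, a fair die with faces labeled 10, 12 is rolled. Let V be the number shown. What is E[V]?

17/2

E[V | heads] = (8+9+1+6+6)/5 = 6.
E[V | tails] = (10+12)/2 = 11.
E[V] = (1/2)·(6) + (1/2)·(11) = 17/2.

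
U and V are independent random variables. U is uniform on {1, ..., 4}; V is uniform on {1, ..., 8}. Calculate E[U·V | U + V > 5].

325/22

P(U + V > 5) = 11/16.
Summing UV·P(x,y) over outcomes with U + V > 5 gives 325/32.
E[U·V | U + V > 5] = (325/32) / (11/16) = 325/22.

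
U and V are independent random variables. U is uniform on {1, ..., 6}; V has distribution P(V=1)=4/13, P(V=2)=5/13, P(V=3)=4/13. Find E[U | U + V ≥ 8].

74/13

P(U + V ≥ 8) = 1/6.
Summing U·P(x,y) over outcomes with U + V ≥ 8 gives 37/39.
E[U | U + V ≥ 8] = (37/39) / (1/6) = 74/13.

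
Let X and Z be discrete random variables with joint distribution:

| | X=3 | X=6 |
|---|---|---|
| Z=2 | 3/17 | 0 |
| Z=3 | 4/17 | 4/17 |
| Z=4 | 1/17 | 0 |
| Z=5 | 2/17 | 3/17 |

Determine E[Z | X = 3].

P(X = 3) = 10/17.
Σ Z·P over the event = 2·(3/17) + 3·(4/17) + 4·(1/17) + 5·(2/17) = 32/17.
E[Z | X = 3] = (32/17) / (10/17) = 16/5.

16/5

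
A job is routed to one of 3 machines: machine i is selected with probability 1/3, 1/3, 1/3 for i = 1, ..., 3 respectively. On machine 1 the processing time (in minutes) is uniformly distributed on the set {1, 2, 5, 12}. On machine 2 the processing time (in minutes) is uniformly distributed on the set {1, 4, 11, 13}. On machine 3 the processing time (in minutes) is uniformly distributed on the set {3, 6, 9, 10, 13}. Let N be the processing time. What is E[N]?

409/60

E[N | machine 1] = (1+2+5+12)/4 = 5.
E[N | machine 2] = (1+4+11+13)/4 = 29/4.
E[N | machine 3] = (3+6+9+10+13)/5 = 41/5.
E[N] = (1/3)·(5) + (1/3)·(29/4) + (1/3)·(41/5) = 409/60.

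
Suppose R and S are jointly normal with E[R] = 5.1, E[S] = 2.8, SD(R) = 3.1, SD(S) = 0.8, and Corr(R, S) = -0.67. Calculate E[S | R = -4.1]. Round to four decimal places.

4.3907

For a bivariate normal, E[S | R=x] = μ_S + ρ·(σ_S/σ_R)·(x − μ_R).
E[S | R=-4.1] = 2.8 + (-0.67)·(0.8/3.1)·(-4.1 − (5.1)) = 2.8 + (-0.1729)·(-9.2) = 4.3907.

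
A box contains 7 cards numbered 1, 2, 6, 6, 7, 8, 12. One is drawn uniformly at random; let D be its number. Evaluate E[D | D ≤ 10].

P(D ≤ 10) = 6/7.
Σ over the event: 1·1/7 + 2·1/7 + 6·2/7 + 7·1/7 + 8·1/7 = 30/7.
E[D | D ≤ 10] = (30/7) / (6/7) = 5.

5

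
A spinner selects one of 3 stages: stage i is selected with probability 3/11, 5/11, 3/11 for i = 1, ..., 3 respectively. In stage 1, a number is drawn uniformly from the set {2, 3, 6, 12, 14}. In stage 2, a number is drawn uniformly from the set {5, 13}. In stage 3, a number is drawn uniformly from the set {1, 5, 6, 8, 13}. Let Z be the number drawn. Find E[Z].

87/11

E[Z | stage 1] = (2+3+6+12+14)/5 = 37/5.
E[Z | stage 2] = (5+13)/2 = 9.
E[Z | stage 3] = (1+5+6+8+13)/5 = 33/5.
By the law of total expectation,
E[Z] = (3/11)·(37/5) + (5/11)·(9) + (3/11)·(33/5) = 87/11.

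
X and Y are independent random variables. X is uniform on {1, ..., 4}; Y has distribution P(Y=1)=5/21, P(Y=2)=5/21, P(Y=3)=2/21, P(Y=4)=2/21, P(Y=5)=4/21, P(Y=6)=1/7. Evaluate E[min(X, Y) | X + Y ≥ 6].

P(X + Y ≥ 6) = 43/84.
Summing min(X,Y)·P(x,y) over outcomes with X + Y ≥ 6 gives 55/42.
E[min(X, Y) | X + Y ≥ 6] = (55/42) / (43/84) = 110/43.

110/43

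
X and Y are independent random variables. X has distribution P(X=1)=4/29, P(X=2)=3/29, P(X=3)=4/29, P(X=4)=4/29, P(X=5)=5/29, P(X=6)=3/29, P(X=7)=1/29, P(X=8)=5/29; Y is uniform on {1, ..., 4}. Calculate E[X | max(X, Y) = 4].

86/27

P(max(X, Y) = 4) = 27/116.
Summing X·P(x,y) over outcomes with max(X, Y) = 4 gives 43/58.
E[X | max(X, Y) = 4] = (43/58) / (27/116) = 86/27.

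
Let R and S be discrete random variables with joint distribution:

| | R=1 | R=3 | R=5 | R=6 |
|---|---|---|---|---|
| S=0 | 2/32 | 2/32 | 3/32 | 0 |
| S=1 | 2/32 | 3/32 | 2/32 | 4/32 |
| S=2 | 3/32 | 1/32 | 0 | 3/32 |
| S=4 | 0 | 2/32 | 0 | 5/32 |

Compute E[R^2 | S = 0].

P(S = 0) = 7/32.
Σ R^2·P over the event = 1·(2/32) + 9·(2/32) + 25·(3/32) = 95/32.
E[R^2 | S = 0] = (95/32) / (7/32) = 95/7.

95/7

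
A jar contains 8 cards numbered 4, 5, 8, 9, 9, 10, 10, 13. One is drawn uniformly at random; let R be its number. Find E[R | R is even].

8

P(R is even) = 1/2.
Σ over the event: 4·1/8 + 8·1/8 + 10·1/4 = 4.
E[R | R is even] = (4) / (1/2) = 8.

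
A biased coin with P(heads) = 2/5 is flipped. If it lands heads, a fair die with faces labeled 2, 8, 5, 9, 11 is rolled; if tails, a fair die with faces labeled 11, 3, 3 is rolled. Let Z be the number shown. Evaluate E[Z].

31/5

E[Z | heads] = (2+8+5+9+11)/5 = 7.
E[Z | tails] = (11+3+3)/3 = 17/3.
By the law of total expectation,
E[Z] = (2/5)·(7) + (3/5)·(17/3) = 31/5.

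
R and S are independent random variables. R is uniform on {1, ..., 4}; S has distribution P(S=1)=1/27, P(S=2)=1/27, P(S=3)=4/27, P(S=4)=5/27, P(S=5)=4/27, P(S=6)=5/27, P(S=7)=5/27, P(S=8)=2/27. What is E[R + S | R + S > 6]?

P(R + S > 6) = 37/54.
Summing (R+S)·P(x,y) over outcomes with R + S > 6 gives 643/108.
E[R + S | R + S > 6] = (643/108) / (37/54) = 643/74.

643/74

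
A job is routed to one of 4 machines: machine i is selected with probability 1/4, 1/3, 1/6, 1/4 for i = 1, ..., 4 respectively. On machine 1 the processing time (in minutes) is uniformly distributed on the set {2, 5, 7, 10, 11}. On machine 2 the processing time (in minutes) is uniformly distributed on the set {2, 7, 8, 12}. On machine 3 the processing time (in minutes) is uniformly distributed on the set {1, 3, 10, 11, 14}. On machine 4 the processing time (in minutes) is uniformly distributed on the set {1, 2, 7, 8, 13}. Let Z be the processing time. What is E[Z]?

E[Z | machine 1] = (2+5+7+10+11)/5 = 7.
E[Z | machine 2] = (2+7+8+12)/4 = 29/4.
E[Z | machine 3] = (1+3+10+11+14)/5 = 39/5.
E[Z | machine 4] = (1+2+7+8+13)/5 = 31/5.
By the law of total expectation,
E[Z] = (1/4)·(7) + (1/3)·(29/4) + (1/6)·(39/5) + (1/4)·(31/5) = 421/60.

421/60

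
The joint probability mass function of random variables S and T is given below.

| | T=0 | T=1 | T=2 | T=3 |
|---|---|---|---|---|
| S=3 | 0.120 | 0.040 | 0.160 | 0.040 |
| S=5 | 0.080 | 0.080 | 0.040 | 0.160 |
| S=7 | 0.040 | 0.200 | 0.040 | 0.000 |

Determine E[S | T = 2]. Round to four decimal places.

P(T = 2) = 0.240.
Σ S·P over the event = 3·(0.160) + 5·(0.040) + 7·(0.040) = 0.960.
E[S | T = 2] = (0.960) / (0.240) = 4.0000.

4.0000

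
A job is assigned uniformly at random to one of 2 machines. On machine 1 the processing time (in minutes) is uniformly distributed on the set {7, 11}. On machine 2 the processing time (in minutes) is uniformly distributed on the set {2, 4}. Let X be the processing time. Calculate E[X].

E[X | machine 1] = (7+11)/2 = 9.
E[X | machine 2] = (2+4)/2 = 3.
E[X] = (1/2)·(9) + (1/2)·(3) = 6.

6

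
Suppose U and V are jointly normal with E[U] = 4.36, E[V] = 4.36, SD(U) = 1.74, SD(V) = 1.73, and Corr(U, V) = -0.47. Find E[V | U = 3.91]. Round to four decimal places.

The regression of V on U has slope ρ·σ_V/σ_U and passes through (μ_U, μ_V).
E[V | U=3.91] = 4.36 + (-0.47)·(1.73/1.74)·(3.91 − (4.36)) = 4.36 + (-0.4673)·(-0.45) = 4.5703.

4.5703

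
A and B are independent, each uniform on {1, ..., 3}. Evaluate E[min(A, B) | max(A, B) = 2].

Outcomes with max(A, B) = 2: (1,2), (2,1), (2,2), each with probability 1/9.
E[min(A, B) | max(A, B) = 2] = (1 + 1 + 2) / 3 = 4/3.

4/3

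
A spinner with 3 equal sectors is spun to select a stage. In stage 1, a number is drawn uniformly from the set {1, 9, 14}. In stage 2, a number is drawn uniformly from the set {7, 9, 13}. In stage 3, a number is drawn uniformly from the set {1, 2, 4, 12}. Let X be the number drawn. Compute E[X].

269/36

E[X | stage 1] = (1+9+14)/3 = 8.
E[X | stage 2] = (7+9+13)/3 = 29/3.
E[X | stage 3] = (1+2+4+12)/4 = 19/4.
By the law of total expectation,
E[X] = (1/3)·(8) + (1/3)·(29/3) + (1/3)·(19/4) = 269/36.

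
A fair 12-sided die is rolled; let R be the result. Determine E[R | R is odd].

Given R is odd, R is equally likely to be any of {1, 3, 5, 7, 9, 11}.
E[R | R is odd] = (1 + 3 + 5 + 7 + 9 + 11) / 6 = 6.

6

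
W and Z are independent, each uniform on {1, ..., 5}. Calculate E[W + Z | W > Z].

Outcomes with W > Z: (2,1), (3,1), (3,2), (4,1), (4,2), (4,3), (5,1), (5,2), (5,3), (5,4), each with probability 1/25.
E[W + Z | W > Z] = (3 + 4 + 5 + 5 + 6 + 7 + 6 + 7 + 8 + 9) / 10 = 6.

6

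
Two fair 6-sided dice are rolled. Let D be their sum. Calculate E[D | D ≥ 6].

106/13

P(D ≥ 6) = 13/18.
Σ over the event: 6·5/36 + 7·1/6 + 8·5/36 + 9·1/9 + 10·1/12 + 11·1/18 + 12·1/36 = 53/9.
E[D | D ≥ 6] = (53/9) / (13/18) = 106/13.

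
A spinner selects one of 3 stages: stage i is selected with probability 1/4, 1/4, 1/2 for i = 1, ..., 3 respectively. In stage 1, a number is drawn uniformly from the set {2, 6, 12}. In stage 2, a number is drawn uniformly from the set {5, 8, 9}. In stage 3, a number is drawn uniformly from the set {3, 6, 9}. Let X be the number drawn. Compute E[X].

E[X | stage 1] = (2+6+12)/3 = 20/3.
E[X | stage 2] = (5+8+9)/3 = 22/3.
E[X | stage 3] = (3+6+9)/3 = 6.
By the law of total expectation,
E[X] = (1/4)·(20/3) + (1/4)·(22/3) + (1/2)·(6) = 13/2.

13/2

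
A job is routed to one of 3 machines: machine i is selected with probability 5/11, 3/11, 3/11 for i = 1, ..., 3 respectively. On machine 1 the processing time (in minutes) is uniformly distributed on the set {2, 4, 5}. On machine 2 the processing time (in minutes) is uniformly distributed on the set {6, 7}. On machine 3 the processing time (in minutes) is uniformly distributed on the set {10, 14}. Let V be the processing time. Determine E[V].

E[V | machine 1] = (2+4+5)/3 = 11/3.
E[V | machine 2] = (6+7)/2 = 13/2.
E[V | machine 3] = (10+14)/2 = 12.
E[V] = (5/11)·(11/3) + (3/11)·(13/2) + (3/11)·(12) = 443/66.

443/66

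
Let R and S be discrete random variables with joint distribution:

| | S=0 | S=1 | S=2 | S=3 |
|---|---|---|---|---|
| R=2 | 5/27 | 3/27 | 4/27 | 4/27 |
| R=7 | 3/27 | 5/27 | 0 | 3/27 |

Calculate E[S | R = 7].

14/11

P(R = 7) = 11/27.
Summing S·P(R=x,S=y) over the conditioning event gives 14/27.
E[S | R = 7] = (14/27) / (11/27) = 14/11.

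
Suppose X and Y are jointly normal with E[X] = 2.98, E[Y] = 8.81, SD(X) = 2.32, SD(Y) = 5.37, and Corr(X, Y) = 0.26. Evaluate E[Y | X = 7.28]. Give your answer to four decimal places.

E[Y | X=x] = μ_Y + ρ(σ_Y/σ_X)(x − μ_X) for jointly normal variables.
E[Y | X=7.28] = 8.81 + (0.26)·(5.37/2.32)·(7.28 − (2.98)) = 8.81 + (0.60181)·(4.3) = 11.3978.

11.3978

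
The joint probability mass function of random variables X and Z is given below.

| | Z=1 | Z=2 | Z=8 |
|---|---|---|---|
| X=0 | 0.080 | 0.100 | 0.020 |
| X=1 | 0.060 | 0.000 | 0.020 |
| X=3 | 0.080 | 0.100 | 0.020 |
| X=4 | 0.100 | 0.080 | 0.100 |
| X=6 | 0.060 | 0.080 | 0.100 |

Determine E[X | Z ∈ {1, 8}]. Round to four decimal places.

3.3438

P(Z ∈ {1, 8}) = 0.640.
Summing X·P(X=x,Z=y) over the conditioning event gives 2.140.
E[X | Z ∈ {1, 8}] = (2.140) / (0.640) = 3.3438.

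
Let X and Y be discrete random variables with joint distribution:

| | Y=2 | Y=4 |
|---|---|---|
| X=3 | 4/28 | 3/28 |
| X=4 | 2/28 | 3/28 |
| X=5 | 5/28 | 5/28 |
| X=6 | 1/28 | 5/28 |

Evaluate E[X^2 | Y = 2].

P(Y = 2) = 3/7.
Summing X^2·P(X=x,Y=y) over the conditioning event gives 229/28.
E[X^2 | Y = 2] = (229/28) / (3/7) = 229/12.

229/12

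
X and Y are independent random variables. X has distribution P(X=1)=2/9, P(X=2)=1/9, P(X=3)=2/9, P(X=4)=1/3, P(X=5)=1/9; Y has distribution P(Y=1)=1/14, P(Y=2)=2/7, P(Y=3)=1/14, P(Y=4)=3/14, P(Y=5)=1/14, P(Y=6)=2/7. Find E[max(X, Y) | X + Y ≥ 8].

P(X + Y ≥ 8) = 47/126.
Summing max(X,Y)·P(x,y) over outcomes with X + Y ≥ 8 gives 127/63.
E[max(X, Y) | X + Y ≥ 8] = (127/63) / (47/126) = 254/47.

254/47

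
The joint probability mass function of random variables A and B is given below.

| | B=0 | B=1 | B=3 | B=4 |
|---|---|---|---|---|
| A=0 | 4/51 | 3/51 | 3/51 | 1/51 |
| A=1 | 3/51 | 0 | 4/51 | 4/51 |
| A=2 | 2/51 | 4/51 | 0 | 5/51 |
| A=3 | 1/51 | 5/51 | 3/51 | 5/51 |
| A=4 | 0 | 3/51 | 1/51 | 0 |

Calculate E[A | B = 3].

P(B = 3) = 11/51.
Σ A·P over the event = 0·(3/51) + 1·(4/51) + 3·(3/51) + 4·(1/51) = 1/3.
E[A | B = 3] = (1/3) / (11/51) = 17/11.

17/11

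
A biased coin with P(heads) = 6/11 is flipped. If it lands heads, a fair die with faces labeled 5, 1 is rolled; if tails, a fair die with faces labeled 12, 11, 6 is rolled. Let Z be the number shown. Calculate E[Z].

E[Z | heads] = (5+1)/2 = 3.
E[Z | tails] = (12+11+6)/3 = 29/3.
E[Z] = (6/11)·(3) + (5/11)·(29/3) = 199/33.

199/33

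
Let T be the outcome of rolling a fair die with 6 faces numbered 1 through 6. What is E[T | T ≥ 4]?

Given T ≥ 4, T is equally likely to be any of {4, 5, 6}.
E[T | T ≥ 4] = (4 + 5 + 6) / 3 = 5.

5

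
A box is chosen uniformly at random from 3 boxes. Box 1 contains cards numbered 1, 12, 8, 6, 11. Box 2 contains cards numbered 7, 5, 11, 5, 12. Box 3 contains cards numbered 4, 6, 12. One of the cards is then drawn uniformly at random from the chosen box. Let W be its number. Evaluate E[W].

344/45

E[W | box 1] = (1+12+8+6+11)/5 = 38/5.
E[W | box 2] = (7+5+11+5+12)/5 = 8.
E[W | box 3] = (4+6+12)/3 = 22/3.
E[W] = (1/3)·(38/5) + (1/3)·(8) + (1/3)·(22/3) = 344/45.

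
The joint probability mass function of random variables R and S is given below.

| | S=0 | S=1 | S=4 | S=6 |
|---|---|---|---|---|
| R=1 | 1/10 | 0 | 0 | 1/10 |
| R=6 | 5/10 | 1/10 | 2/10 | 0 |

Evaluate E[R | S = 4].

P(S = 4) = 1/5.
Σ R·P over the event = 6·(2/10) = 6/5.
E[R | S = 4] = (6/5) / (1/5) = 6.

6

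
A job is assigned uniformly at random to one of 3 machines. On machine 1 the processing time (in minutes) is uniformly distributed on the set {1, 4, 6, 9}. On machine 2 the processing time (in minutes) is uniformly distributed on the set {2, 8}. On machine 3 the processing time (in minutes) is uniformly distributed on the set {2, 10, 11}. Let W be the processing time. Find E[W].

E[W | machine 1] = (1+4+6+9)/4 = 5.
E[W | machine 2] = (2+8)/2 = 5.
E[W | machine 3] = (2+10+11)/3 = 23/3.
E[W] = (1/3)·(5) + (1/3)·(5) + (1/3)·(23/3) = 53/9.

53/9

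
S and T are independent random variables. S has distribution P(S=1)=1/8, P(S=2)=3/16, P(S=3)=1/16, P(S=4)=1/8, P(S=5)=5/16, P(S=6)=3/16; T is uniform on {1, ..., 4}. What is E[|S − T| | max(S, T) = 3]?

P(max(S, T) = 3) = 1/8.
Summing |S−T|·P(x,y) over outcomes with max(S, T) = 3 gives 5/32.
E[|S − T| | max(S, T) = 3] = (5/32) / (1/8) = 5/4.

5/4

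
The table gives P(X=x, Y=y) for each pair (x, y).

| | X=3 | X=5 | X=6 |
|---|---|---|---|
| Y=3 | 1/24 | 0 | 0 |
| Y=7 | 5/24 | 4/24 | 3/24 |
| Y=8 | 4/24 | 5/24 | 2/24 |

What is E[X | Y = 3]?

3

P(Y = 3) = 1/24.
Σ X·P over the event = 3·(1/24) = 1/8.
E[X | Y = 3] = (1/8) / (1/24) = 3.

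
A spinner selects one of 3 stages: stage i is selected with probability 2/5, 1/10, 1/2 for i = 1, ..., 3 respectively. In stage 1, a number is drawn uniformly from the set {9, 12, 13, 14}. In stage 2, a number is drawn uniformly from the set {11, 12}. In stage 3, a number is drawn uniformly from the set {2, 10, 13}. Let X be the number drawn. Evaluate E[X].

E[X | stage 1] = (9+12+13+14)/4 = 12.
E[X | stage 2] = (11+12)/2 = 23/2.
E[X | stage 3] = (2+10+13)/3 = 25/3.
By the law of total expectation,
E[X] = (2/5)·(12) + (1/10)·(23/2) + (1/2)·(25/3) = 607/60.

607/60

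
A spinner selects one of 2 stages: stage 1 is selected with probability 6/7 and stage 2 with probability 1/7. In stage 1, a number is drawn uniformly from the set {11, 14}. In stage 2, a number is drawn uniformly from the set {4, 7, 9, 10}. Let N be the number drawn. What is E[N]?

E[N | stage 1] = (11+14)/2 = 25/2.
E[N | stage 2] = (4+7+9+10)/4 = 15/2.
By the law of total expectation,
E[N] = (6/7)·(25/2) + (1/7)·(15/2) = 165/14.

165/14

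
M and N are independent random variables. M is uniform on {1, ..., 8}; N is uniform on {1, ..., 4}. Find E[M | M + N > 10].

23/3

Outcomes with M + N > 10: (7,4), (8,3), (8,4), each with probability 1/32.
E[M | M + N > 10] = (7 + 8 + 8) / 3 = 23/3.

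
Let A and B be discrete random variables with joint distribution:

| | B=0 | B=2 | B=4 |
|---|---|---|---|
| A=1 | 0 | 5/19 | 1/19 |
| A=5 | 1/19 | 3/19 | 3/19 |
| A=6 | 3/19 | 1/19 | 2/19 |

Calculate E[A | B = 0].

23/4

P(B = 0) = 4/19.
Σ A·P over the event = 5·(1/19) + 6·(3/19) = 23/19.
E[A | B = 0] = (23/19) / (4/19) = 23/4.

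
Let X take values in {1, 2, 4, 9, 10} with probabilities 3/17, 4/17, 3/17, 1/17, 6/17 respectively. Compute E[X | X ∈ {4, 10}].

P(X ∈ {4, 10}) = 9/17.
Σ over the event: 4·3/17 + 10·6/17 = 72/17.
E[X | X ∈ {4, 10}] = (72/17) / (9/17) = 8.

8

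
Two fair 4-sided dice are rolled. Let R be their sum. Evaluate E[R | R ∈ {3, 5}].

13/3

P(R ∈ {3, 5}) = 3/8.
Σ over the event: 3·1/8 + 5·1/4 = 13/8.
E[R | R ∈ {3, 5}] = (13/8) / (3/8) = 13/3.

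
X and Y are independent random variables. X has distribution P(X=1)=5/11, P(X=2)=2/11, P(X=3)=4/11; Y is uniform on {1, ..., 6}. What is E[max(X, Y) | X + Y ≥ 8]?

28/5

P(X + Y ≥ 8) = 5/33.
Summing max(X,Y)·P(x,y) over outcomes with X + Y ≥ 8 gives 28/33.
E[max(X, Y) | X + Y ≥ 8] = (28/33) / (5/33) = 28/5.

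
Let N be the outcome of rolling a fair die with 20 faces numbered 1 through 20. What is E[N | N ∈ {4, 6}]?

5

P(N ∈ {4, 6}) = 1/10.
Σ over the event: 4·1/20 + 6·1/20 = 1/2.
E[N | N ∈ {4, 6}] = (1/2) / (1/10) = 5.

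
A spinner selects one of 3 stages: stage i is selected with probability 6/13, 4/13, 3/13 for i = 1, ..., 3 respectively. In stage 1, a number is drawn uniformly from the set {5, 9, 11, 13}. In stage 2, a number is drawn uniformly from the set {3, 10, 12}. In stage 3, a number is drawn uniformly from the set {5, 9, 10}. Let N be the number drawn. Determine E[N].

343/39

E[N | stage 1] = (5+9+11+13)/4 = 19/2.
E[N | stage 2] = (3+10+12)/3 = 25/3.
E[N | stage 3] = (5+9+10)/3 = 8.
E[N] = (6/13)·(19/2) + (4/13)·(25/3) + (3/13)·(8) = 343/39.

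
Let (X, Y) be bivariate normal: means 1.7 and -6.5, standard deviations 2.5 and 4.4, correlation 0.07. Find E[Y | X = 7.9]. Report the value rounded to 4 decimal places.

-5.7362

The regression of Y on X has slope ρ·σ_Y/σ_X and passes through (μ_X, μ_Y).
E[Y | X=7.9] = -6.5 + (0.07)·(4.4/2.5)·(7.9 − (1.7)) = -6.5 + (0.1232)·(6.2) = -5.7362.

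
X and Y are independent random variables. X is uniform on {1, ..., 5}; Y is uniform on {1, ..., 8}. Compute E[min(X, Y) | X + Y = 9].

14/5

Outcomes with X + Y = 9: (1,8), (2,7), (3,6), (4,5), (5,4), each with probability 1/40.
E[min(X, Y) | X + Y = 9] = (1 + 2 + 3 + 4 + 4) / 5 = 14/5.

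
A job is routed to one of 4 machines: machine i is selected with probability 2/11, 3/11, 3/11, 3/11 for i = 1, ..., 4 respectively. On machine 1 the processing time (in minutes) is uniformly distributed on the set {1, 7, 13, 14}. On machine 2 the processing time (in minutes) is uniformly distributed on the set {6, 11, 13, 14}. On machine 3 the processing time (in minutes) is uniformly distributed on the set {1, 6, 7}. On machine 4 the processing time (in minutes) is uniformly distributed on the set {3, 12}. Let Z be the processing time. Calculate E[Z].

87/11

E[Z | machine 1] = (1+7+13+14)/4 = 35/4.
E[Z | machine 2] = (6+11+13+14)/4 = 11.
E[Z | machine 3] = (1+6+7)/3 = 14/3.
E[Z | machine 4] = (3+12)/2 = 15/2.
E[Z] = (2/11)·(35/4) + (3/11)·(11) + (3/11)·(14/3) + (3/11)·(15/2) = 87/11.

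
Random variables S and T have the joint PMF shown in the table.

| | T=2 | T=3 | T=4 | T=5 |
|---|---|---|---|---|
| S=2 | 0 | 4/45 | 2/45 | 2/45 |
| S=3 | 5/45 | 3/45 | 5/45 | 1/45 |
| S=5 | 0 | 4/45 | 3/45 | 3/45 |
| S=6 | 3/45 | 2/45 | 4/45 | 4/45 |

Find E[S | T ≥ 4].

13/3

P(T ≥ 4) = 8/15.
Σ S·P over the event = 2·(2/45) + 2·(2/45) + 3·(5/45) + 3·(1/45) + 5·(3/45) + 5·(3/45) + 6·(4/45) + 6·(4/45) = 104/45.
E[S | T ≥ 4] = (104/45) / (8/15) = 13/3.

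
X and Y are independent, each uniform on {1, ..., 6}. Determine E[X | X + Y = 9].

9/2

Outcomes with X + Y = 9: (3,6), (4,5), (5,4), (6,3), each with probability 1/36.
E[X | X + Y = 9] = (3 + 4 + 5 + 6) / 4 = 9/2.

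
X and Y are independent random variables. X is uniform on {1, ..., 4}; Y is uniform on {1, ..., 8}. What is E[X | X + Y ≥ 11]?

Outcomes with X + Y ≥ 11: (3,8), (4,7), (4,8), each with probability 1/32.
E[X | X + Y ≥ 11] = (3 + 4 + 4) / 3 = 11/3.

11/3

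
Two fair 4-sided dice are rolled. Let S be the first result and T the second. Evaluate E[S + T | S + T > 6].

22/3

Outcomes with S + T > 6: (3,4), (4,3), (4,4), each with probability 1/16.
E[S + T | S + T > 6] = (7 + 7 + 8) / 3 = 22/3.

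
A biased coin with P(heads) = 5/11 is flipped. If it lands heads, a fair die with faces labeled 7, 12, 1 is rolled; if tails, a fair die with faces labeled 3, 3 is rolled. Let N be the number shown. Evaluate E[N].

E[N | heads] = (7+12+1)/3 = 20/3.
E[N | tails] = (3+3)/2 = 3.
E[N] = (5/11)·(20/3) + (6/11)·(3) = 14/3.

14/3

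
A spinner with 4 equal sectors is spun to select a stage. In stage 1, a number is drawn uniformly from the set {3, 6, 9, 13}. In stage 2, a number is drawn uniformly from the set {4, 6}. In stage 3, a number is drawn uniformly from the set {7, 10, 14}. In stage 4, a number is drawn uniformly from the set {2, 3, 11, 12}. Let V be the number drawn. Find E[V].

E[V | stage 1] = (3+6+9+13)/4 = 31/4.
E[V | stage 2] = (4+6)/2 = 5.
E[V | stage 3] = (7+10+14)/3 = 31/3.
E[V | stage 4] = (2+3+11+12)/4 = 7.
E[V] = (1/4)·(31/4) + (1/4)·(5) + (1/4)·(31/3) + (1/4)·(7) = 361/48.

361/48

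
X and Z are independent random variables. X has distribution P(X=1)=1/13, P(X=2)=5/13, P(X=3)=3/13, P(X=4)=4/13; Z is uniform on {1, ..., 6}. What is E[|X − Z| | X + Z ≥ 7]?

37/18

P(X + Z ≥ 7) = 6/13.
Summing |X−Z|·P(x,y) over outcomes with X + Z ≥ 7 gives 37/39.
E[|X − Z| | X + Z ≥ 7] = (37/39) / (6/13) = 37/18.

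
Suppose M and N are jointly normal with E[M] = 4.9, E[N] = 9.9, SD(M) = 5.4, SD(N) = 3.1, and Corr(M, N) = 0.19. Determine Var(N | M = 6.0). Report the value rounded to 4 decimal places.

Var(N | M=x) = (1 − ρ²)·σ_N².
Var(N | M=6.0) = (3.1)²·(1 − (0.19)²) = 9.61·0.9639 = 9.2631.

9.2631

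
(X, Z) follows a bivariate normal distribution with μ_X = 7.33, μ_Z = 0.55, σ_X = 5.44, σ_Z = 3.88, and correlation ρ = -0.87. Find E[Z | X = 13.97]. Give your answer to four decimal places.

-3.5702

For a bivariate normal, E[Z | X=x] = μ_Z + ρ·(σ_Z/σ_X)·(x − μ_X).
E[Z | X=13.97] = 0.55 + (-0.87)·(3.88/5.44)·(13.97 − (7.33)) = 0.55 + (-0.62051)·(6.64) = -3.5702.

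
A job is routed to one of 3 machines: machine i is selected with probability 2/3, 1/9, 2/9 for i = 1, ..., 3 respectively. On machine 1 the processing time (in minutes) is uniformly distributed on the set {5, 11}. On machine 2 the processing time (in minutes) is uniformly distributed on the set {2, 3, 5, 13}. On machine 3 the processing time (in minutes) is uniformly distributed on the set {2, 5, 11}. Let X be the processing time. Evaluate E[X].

263/36

E[X | machine 1] = (5+11)/2 = 8.
E[X | machine 2] = (2+3+5+13)/4 = 23/4.
E[X | machine 3] = (2+5+11)/3 = 6.
By the law of total expectation,
E[X] = (2/3)·(8) + (1/9)·(23/4) + (2/9)·(6) = 263/36.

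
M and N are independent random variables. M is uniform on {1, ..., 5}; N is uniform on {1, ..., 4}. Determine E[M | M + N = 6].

7/2

Outcomes with M + N = 6: (2,4), (3,3), (4,2), (5,1), each with probability 1/20.
E[M | M + N = 6] = (2 + 3 + 4 + 5) / 4 = 7/2.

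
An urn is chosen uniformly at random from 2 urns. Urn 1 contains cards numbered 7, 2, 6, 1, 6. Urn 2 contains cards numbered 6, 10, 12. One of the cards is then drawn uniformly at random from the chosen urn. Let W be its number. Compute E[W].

E[W | urn 1] = (7+2+6+1+6)/5 = 22/5.
E[W | urn 2] = (6+10+12)/3 = 28/3.
By the law of total expectation,
E[W] = (1/2)·(22/5) + (1/2)·(28/3) = 103/15.

103/15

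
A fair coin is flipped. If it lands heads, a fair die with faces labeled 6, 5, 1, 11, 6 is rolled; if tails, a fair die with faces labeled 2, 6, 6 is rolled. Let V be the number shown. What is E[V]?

157/30

E[V | heads] = (6+5+1+11+6)/5 = 29/5.
E[V | tails] = (2+6+6)/3 = 14/3.
E[V] = (1/2)·(29/5) + (1/2)·(14/3) = 157/30.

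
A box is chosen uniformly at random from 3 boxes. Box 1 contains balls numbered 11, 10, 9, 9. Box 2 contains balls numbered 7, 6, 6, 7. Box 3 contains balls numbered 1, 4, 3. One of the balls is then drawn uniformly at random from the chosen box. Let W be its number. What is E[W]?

E[W | box 1] = (11+10+9+9)/4 = 39/4.
E[W | box 2] = (7+6+6+7)/4 = 13/2.
E[W | box 3] = (1+4+3)/3 = 8/3.
By the law of total expectation,
E[W] = (1/3)·(39/4) + (1/3)·(13/2) + (1/3)·(8/3) = 227/36.

227/36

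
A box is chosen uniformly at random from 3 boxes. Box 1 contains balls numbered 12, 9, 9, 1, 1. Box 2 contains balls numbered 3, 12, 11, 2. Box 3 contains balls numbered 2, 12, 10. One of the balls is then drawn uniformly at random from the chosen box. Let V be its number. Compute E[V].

107/15

E[V | box 1] = (12+9+9+1+1)/5 = 32/5.
E[V | box 2] = (3+12+11+2)/4 = 7.
E[V | box 3] = (2+12+10)/3 = 8.
E[V] = (1/3)·(32/5) + (1/3)·(7) + (1/3)·(8) = 107/15.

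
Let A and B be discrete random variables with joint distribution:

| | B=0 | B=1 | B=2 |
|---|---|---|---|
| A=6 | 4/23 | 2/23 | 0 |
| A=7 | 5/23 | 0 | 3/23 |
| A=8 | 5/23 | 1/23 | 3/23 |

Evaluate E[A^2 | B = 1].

P(B = 1) = 3/23.
Σ A^2·P over the event = 36·(2/23) + 64·(1/23) = 136/23.
E[A^2 | B = 1] = (136/23) / (3/23) = 136/3.

136/3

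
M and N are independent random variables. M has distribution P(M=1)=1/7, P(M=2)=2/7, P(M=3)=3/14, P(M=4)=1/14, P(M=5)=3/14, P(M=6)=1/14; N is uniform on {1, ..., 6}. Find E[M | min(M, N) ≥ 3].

17/4

P(min(M, N) ≥ 3) = 8/21.
Summing M·P(x,y) over outcomes with min(M, N) ≥ 3 gives 34/21.
E[M | min(M, N) ≥ 3] = (34/21) / (8/21) = 17/4.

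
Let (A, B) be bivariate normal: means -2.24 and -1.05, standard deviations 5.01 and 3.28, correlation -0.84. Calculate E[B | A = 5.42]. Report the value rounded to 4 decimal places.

-5.2625

For a bivariate normal, E[B | A=x] = μ_B + ρ·(σ_B/σ_A)·(x − μ_A).
E[B | A=5.42] = -1.05 + (-0.84)·(3.28/5.01)·(5.42 − (-2.24)) = -1.05 + (-0.54994)·(7.66) = -5.2625.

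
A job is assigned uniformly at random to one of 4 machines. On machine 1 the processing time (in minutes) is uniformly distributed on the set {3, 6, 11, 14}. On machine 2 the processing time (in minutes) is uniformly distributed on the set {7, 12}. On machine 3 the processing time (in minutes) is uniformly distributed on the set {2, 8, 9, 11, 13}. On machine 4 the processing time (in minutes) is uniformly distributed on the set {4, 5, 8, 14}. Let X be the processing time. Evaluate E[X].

E[X | machine 1] = (3+6+11+14)/4 = 17/2.
E[X | machine 2] = (7+12)/2 = 19/2.
E[X | machine 3] = (2+8+9+11+13)/5 = 43/5.
E[X | machine 4] = (4+5+8+14)/4 = 31/4.
By the law of total expectation,
E[X] = (1/4)·(17/2) + (1/4)·(19/2) + (1/4)·(43/5) + (1/4)·(31/4) = 687/80.

687/80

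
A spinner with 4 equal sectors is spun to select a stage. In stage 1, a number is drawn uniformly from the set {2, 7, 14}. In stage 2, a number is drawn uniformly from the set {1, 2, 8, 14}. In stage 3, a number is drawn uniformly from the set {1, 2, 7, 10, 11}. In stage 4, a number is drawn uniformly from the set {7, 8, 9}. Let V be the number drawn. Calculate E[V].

E[V | stage 1] = (2+7+14)/3 = 23/3.
E[V | stage 2] = (1+2+8+14)/4 = 25/4.
E[V | stage 3] = (1+2+7+10+11)/5 = 31/5.
E[V | stage 4] = (7+8+9)/3 = 8.
E[V] = (1/4)·(23/3) + (1/4)·(25/4) + (1/4)·(31/5) + (1/4)·(8) = 1687/240.

1687/240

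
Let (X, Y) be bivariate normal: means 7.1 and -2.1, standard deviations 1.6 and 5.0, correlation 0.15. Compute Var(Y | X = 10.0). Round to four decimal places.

Var(Y | X=x) = (1 − ρ²)·σ_Y².
Var(Y | X=10.0) = (5.0)²·(1 − (0.15)²) = 25·0.9775 = 24.4375.

24.4375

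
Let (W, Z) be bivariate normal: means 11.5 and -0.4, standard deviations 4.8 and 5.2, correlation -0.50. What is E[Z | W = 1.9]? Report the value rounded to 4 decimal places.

4.8000

The regression of Z on W has slope ρ·σ_Z/σ_W and passes through (μ_W, μ_Z).
E[Z | W=1.9] = -0.4 + (-0.50)·(5.2/4.8)·(1.9 − (11.5)) = -0.4 + (-0.54167)·(-9.6) = 4.8000.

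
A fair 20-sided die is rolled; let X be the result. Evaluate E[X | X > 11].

16

Given X > 11, X is equally likely to be any of {12, 13, 14, 15, 16, 17, 18, 19, 20}.
E[X | X > 11] = (12 + 13 + 14 + 15 + 16 + 17 + 18 + 19 + 20) / 9 = 16.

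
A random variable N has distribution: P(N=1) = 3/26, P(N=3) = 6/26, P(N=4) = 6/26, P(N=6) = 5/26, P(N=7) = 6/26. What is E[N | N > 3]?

P(N > 3) = 17/26.
Σ over the event: 4·3/13 + 6·5/26 + 7·3/13 = 48/13.
E[N | N > 3] = (48/13) / (17/26) = 96/17.

96/17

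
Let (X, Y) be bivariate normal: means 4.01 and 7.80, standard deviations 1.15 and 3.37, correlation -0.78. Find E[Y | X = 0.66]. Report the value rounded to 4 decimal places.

E[Y | X=x] = μ_Y + ρ(σ_Y/σ_X)(x − μ_X) for jointly normal variables.
E[Y | X=0.66] = 7.80 + (-0.78)·(3.37/1.15)·(0.66 − (4.01)) = 7.80 + (-2.28574)·(-3.35) = 15.4572.

15.4572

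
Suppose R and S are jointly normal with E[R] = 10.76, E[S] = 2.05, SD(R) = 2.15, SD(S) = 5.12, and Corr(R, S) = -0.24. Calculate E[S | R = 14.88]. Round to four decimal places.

For a bivariate normal, E[S | R=x] = μ_S + ρ·(σ_S/σ_R)·(x − μ_R).
E[S | R=14.88] = 2.05 + (-0.24)·(5.12/2.15)·(14.88 − (10.76)) = 2.05 + (-0.57153)·(4.12) = -0.3047.

-0.3047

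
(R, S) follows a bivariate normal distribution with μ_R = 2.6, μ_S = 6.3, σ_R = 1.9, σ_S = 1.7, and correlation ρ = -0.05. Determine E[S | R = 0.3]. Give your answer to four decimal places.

6.4029

E[S | R=x] = μ_S + ρ(σ_S/σ_R)(x − μ_R) for jointly normal variables.
E[S | R=0.3] = 6.3 + (-0.05)·(1.7/1.9)·(0.3 − (2.6)) = 6.3 + (-0.044737)·(-2.3) = 6.4029.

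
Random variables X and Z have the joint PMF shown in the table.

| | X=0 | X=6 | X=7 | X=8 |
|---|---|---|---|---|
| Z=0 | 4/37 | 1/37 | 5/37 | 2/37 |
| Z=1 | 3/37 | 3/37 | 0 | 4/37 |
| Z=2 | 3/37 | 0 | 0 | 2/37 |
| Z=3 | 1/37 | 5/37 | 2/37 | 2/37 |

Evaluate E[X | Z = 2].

16/5

P(Z = 2) = 5/37.
Summing X·P(X=x,Z=y) over the conditioning event gives 16/37.
E[X | Z = 2] = (16/37) / (5/37) = 16/5.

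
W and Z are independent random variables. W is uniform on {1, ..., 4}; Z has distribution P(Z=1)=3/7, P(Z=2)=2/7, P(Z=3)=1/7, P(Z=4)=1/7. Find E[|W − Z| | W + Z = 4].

4/3

P(W + Z = 4) = 3/14.
Summing |W−Z|·P(x,y) over outcomes with W + Z = 4 gives 2/7.
E[|W − Z| | W + Z = 4] = (2/7) / (3/14) = 4/3.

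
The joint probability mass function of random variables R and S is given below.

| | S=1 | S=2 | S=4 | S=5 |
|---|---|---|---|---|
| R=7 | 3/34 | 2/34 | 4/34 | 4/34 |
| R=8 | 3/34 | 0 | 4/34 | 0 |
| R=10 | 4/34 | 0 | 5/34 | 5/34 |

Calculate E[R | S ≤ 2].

33/4

P(S ≤ 2) = 6/17.
Σ R·P over the event = 7·(3/34) + 7·(2/34) + 8·(3/34) + 10·(4/34) = 99/34.
E[R | S ≤ 2] = (99/34) / (6/17) = 33/4.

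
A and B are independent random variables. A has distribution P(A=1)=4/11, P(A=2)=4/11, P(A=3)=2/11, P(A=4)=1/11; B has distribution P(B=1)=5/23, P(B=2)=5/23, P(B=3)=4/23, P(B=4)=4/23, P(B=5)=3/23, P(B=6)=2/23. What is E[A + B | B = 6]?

8

P(B = 6) = 2/23.
Summing (A+B)·P(x,y) over outcomes with B = 6 gives 16/23.
E[A + B | B = 6] = (16/23) / (2/23) = 8.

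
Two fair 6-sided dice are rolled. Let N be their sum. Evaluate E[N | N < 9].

P(N < 9) = 13/18.
Σ over the event: 2·1/36 + 3·1/18 + 4·1/12 + 5·1/9 + 6·5/36 + 7·1/6 + 8·5/36 = 38/9.
E[N | N < 9] = (38/9) / (13/18) = 76/13.

76/13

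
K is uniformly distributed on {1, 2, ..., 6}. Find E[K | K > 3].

Given K > 3, K is equally likely to be any of {4, 5, 6}.
E[K | K > 3] = (4 + 5 + 6) / 3 = 5.

5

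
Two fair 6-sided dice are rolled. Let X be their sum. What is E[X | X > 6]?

P(X > 6) = 7/12.
Σ over the event: 7·1/6 + 8·5/36 + 9·1/9 + 10·1/12 + 11·1/18 + 12·1/36 = 91/18.
E[X | X > 6] = (91/18) / (7/12) = 26/3.

26/3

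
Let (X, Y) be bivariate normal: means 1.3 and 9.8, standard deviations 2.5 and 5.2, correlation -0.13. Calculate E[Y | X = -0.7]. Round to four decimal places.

E[Y | X=x] = μ_Y + ρ(σ_Y/σ_X)(x − μ_X) for jointly normal variables.
E[Y | X=-0.7] = 9.8 + (-0.13)·(5.2/2.5)·(-0.7 − (1.3)) = 9.8 + (-0.2704)·(-2) = 10.3408.

10.3408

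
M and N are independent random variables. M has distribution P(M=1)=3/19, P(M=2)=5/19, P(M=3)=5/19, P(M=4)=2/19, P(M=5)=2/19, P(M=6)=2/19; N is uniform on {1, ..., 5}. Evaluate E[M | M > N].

164/39

P(M > N) = 39/95.
Summing M·P(x,y) over outcomes with M > N gives 164/95.
E[M | M > N] = (164/95) / (39/95) = 164/39.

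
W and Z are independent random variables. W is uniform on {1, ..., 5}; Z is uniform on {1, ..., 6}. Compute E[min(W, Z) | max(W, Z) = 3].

P(max(W, Z) = 3) = 1/6.
Summing min(W,Z)·P(x,y) over outcomes with max(W, Z) = 3 gives 3/10.
E[min(W, Z) | max(W, Z) = 3] = (3/10) / (1/6) = 9/5.

9/5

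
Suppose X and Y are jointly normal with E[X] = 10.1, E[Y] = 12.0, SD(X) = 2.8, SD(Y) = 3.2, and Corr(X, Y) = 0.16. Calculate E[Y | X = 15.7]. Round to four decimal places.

For a bivariate normal, E[Y | X=x] = μ_Y + ρ·(σ_Y/σ_X)·(x − μ_X).
E[Y | X=15.7] = 12.0 + (0.16)·(3.2/2.8)·(15.7 − (10.1)) = 12.0 + (0.18286)·(5.6) = 13.0240.

13.0240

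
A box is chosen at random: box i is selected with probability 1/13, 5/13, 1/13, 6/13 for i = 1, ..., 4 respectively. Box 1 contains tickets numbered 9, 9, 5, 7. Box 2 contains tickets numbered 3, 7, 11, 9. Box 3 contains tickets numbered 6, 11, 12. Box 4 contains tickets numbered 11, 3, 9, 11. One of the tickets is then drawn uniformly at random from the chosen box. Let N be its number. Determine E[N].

E[N | box 1] = (9+9+5+7)/4 = 15/2.
E[N | box 2] = (3+7+11+9)/4 = 15/2.
E[N | box 3] = (6+11+12)/3 = 29/3.
E[N | box 4] = (11+3+9+11)/4 = 17/2.
E[N] = (1/13)·(15/2) + (5/13)·(15/2) + (1/13)·(29/3) + (6/13)·(17/2) = 317/39.

317/39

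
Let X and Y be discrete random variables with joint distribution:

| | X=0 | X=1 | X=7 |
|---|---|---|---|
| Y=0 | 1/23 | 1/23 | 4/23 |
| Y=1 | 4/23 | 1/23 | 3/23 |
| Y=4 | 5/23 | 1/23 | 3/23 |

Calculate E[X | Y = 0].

P(Y = 0) = 6/23.
Σ X·P over the event = 0·(1/23) + 1·(1/23) + 7·(4/23) = 29/23.
E[X | Y = 0] = (29/23) / (6/23) = 29/6.

29/6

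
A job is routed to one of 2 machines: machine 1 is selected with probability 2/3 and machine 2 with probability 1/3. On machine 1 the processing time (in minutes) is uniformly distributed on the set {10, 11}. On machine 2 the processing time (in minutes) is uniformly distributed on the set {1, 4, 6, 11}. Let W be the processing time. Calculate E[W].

E[W | machine 1] = (10+11)/2 = 21/2.
E[W | machine 2] = (1+4+6+11)/4 = 11/2.
E[W] = (2/3)·(21/2) + (1/3)·(11/2) = 53/6.

53/6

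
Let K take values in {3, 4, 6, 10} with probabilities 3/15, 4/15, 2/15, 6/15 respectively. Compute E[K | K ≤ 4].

P(K ≤ 4) = 7/15.
Σ over the event: 3·1/5 + 4·4/15 = 5/3.
E[K | K ≤ 4] = (5/3) / (7/15) = 25/7.

25/7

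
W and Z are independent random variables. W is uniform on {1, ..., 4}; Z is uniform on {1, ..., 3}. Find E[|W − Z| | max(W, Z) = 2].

2/3

P(max(W, Z) = 2) = 1/4.
Summing |W−Z|·P(x,y) over outcomes with max(W, Z) = 2 gives 1/6.
E[|W − Z| | max(W, Z) = 2] = (1/6) / (1/4) = 2/3.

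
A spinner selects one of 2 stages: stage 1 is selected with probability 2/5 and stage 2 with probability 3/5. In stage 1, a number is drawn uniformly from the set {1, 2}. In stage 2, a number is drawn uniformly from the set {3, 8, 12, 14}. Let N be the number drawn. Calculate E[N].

E[N | stage 1] = (1+2)/2 = 3/2.
E[N | stage 2] = (3+8+12+14)/4 = 37/4.
E[N] = (2/5)·(3/2) + (3/5)·(37/4) = 123/20.

123/20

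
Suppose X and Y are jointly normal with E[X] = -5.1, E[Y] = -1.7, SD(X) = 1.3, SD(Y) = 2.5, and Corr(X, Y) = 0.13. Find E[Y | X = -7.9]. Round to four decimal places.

-2.4000

E[Y | X=x] = μ_Y + ρ(σ_Y/σ_X)(x − μ_X) for jointly normal variables.
E[Y | X=-7.9] = -1.7 + (0.13)·(2.5/1.3)·(-7.9 − (-5.1)) = -1.7 + (0.25)·(-2.8) = -2.4000.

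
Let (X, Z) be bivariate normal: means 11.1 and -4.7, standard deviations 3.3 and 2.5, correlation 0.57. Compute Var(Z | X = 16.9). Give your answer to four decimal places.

4.2194

Var(Z | X=x) = (1 − ρ²)·σ_Z².
Var(Z | X=16.9) = (2.5)²·(1 − (0.57)²) = 6.25·0.6751 = 4.2194.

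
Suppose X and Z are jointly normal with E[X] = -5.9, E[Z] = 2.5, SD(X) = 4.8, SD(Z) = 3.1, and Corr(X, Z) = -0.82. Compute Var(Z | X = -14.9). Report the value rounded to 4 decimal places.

3.1482

For a bivariate normal, Var(Z | X=x) = σ_Z²(1 − ρ²).
Var(Z | X=-14.9) = (3.1)²·(1 − (-0.82)²) = 9.61·0.3276 = 3.1482.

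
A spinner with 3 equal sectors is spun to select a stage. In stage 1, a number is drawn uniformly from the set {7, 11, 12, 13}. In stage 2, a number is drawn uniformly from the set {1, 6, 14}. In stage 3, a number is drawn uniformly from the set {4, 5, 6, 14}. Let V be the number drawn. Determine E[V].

25/3

E[V | stage 1] = (7+11+12+13)/4 = 43/4.
E[V | stage 2] = (1+6+14)/3 = 7.
E[V | stage 3] = (4+5+6+14)/4 = 29/4.
E[V] = (1/3)·(43/4) + (1/3)·(7) + (1/3)·(29/4) = 25/3.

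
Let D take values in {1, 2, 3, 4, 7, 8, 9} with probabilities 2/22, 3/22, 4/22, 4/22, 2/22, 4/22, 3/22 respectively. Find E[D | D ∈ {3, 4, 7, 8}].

37/7

P(D ∈ {3, 4, 7, 8}) = 7/11.
Σ over the event: 3·2/11 + 4·2/11 + 7·1/11 + 8·2/11 = 37/11.
E[D | D ∈ {3, 4, 7, 8}] = (37/11) / (7/11) = 37/7.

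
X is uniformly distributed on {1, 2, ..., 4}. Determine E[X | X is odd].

Given X is odd, X is equally likely to be any of {1, 3}.
E[X | X is odd] = (1 + 3) / 2 = 2.

2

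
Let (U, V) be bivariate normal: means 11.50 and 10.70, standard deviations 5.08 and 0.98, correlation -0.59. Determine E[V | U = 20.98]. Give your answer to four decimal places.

E[V | U=x] = μ_V + ρ(σ_V/σ_U)(x − μ_U) for jointly normal variables.
E[V | U=20.98] = 10.70 + (-0.59)·(0.98/5.08)·(20.98 − (11.50)) = 10.70 + (-0.11382)·(9.48) = 9.6210.

9.6210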